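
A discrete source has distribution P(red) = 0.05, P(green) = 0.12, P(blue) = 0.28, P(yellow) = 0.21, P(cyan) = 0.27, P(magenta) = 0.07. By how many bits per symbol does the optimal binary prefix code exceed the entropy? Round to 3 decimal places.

0.011 bits

Entropy H = −Σ p log₂ p ≈ 2.3488 bits.
Huffman merges: 1/20+7/100→3/25; 3/25+3/25→6/25; 21/100+6/25→9/20; 27/100+7/25→11/20; 9/20+11/20→1. L = 59/25 ≈ 2.3600.
L − H = 2.3600 − 2.3488 = 0.011 bits.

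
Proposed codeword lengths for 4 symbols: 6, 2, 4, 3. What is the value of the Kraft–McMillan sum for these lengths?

With common denominator 2^6 = 64: Σ 2^(−ℓᵢ) = 1/64 + 16/64 + 4/64 + 8/64 = 29/64 = 0.453125.

0.453125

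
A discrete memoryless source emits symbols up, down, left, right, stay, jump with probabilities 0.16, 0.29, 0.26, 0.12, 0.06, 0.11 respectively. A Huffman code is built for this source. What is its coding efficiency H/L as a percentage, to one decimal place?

Entropy H = −Σ p log₂ p ≈ 2.4071 bits.
Huffman merges: 3/50+11/100→17/100; 3/25+4/25→7/25; 17/100+13/50→43/100; 7/25+29/100→57/100; 43/100+57/100→1. L = 49/20 ≈ 2.4500.
Efficiency = H/L = 2.4071/2.4500 = 98.2%.

98.2%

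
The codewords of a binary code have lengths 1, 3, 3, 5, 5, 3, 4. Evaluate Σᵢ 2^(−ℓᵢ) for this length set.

With common denominator 2^5 = 32: Σ 2^(−ℓᵢ) = 16/32 + 4/32 + 4/32 + 1/32 + 1/32 + 4/32 + 2/32 = 32/32 = 1.

1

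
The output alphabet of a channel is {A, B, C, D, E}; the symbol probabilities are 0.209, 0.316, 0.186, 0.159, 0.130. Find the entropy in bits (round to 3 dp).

2.253 bits

H = −Σ pᵢ log₂ pᵢ.
−0.209·log₂(0.209) = 0.4720
−0.316·log₂(0.316) = 0.5252
−0.186·log₂(0.186) = 0.4514
−0.159·log₂(0.159) = 0.4218
−0.130·log₂(0.130) = 0.3826
Sum ≈ 2.2530 → 2.253 bits.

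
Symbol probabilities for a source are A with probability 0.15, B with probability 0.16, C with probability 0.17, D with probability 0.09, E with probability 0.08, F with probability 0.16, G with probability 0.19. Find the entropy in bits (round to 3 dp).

H = −Σ pᵢ log₂ pᵢ.
−0.15·log₂(0.15) = 0.4105
−0.16·log₂(0.16) = 0.4230
−0.17·log₂(0.17) = 0.4346
−0.09·log₂(0.09) = 0.3127
−0.08·log₂(0.08) = 0.2915
−0.16·log₂(0.16) = 0.4230
−0.19·log₂(0.19) = 0.4552
Sum ≈ 2.7506 → 2.751 bits.

2.751 bits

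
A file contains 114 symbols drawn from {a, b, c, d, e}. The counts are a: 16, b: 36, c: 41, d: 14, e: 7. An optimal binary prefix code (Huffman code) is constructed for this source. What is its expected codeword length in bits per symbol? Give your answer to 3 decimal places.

2.149 bits/symbol

Probabilities are the counts divided by 114.
Repeatedly combine the two least-probable nodes; the expected code length is the sum of the merged weights.
merge 7/114 + 7/57 → 7/38
merge 8/57 + 7/38 → 37/114
merge 6/19 + 37/114 → 73/114
merge 41/114 + 73/114 → 1
L = 7/38 + 37/114 + 73/114 + 1 = 245/114 ≈ 2.149 bits/symbol.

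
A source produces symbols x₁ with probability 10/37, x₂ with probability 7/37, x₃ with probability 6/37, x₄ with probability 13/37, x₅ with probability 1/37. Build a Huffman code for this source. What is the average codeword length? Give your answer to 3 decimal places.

2.189 bits/symbol

Repeatedly combine the two least-probable nodes; the expected code length is the sum of the merged weights.
merge 1/37 + 6/37 → 7/37
merge 7/37 + 7/37 → 14/37
merge 10/37 + 13/37 → 23/37
merge 14/37 + 23/37 → 1
L = 7/37 + 14/37 + 23/37 + 1 = 81/37 ≈ 2.189 bits/symbol.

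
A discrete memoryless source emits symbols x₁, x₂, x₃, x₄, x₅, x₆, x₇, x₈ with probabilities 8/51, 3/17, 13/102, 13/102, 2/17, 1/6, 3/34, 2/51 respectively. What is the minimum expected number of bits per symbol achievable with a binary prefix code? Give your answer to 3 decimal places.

2.951 bits/symbol

Repeatedly combine the two least-probable nodes; the expected code length is the sum of the merged weights.
merge 2/51 + 3/34 → 13/102
merge 2/17 + 13/102 → 25/102
merge 13/102 + 13/102 → 13/51
merge 8/51 + 1/6 → 11/34
merge 3/17 + 25/102 → 43/102
merge 13/51 + 11/34 → 59/102
merge 43/102 + 59/102 → 1
L = 13/102 + 25/102 + 13/51 + 11/34 + 43/102 + 59/102 + 1 = 301/102 ≈ 2.951 bits/symbol.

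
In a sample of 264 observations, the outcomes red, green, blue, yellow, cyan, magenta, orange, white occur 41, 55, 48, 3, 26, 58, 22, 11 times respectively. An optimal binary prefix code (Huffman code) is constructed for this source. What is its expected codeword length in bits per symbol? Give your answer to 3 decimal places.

2.761 bits/symbol

Probabilities are the counts divided by 264.
Repeatedly combine the two least-probable nodes; the expected code length is the sum of the merged weights.
merge 1/88 + 1/24 → 7/132
merge 7/132 + 1/12 → 3/22
merge 13/132 + 3/22 → 31/132
merge 41/264 + 2/11 → 89/264
merge 5/24 + 29/132 → 113/264
merge 31/132 + 89/264 → 151/264
merge 113/264 + 151/264 → 1
L = 7/132 + 3/22 + 31/132 + 89/264 + 113/264 + 151/264 + 1 = 243/88 ≈ 2.761 bits/symbol.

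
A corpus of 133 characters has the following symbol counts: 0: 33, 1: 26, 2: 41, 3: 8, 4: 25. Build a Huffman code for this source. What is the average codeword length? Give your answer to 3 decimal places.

2.248 bits/symbol

Probabilities are the counts divided by 133.
Repeatedly combine the two least-probable nodes; the expected code length is the sum of the merged weights.
merge 8/133 + 25/133 → 33/133
merge 26/133 + 33/133 → 59/133
merge 33/133 + 41/133 → 74/133
merge 59/133 + 74/133 → 1
L = 33/133 + 59/133 + 74/133 + 1 = 299/133 ≈ 2.248 bits/symbol.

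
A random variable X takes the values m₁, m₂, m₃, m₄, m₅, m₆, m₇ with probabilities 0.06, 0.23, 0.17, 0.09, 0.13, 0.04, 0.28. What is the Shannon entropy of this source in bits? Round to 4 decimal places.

H = −Σ pᵢ log₂ pᵢ.
−0.06·log₂(0.06) = 0.2435
−0.23·log₂(0.23) = 0.4877
−0.17·log₂(0.17) = 0.4346
−0.09·log₂(0.09) = 0.3127
−0.13·log₂(0.13) = 0.3826
−0.04·log₂(0.04) = 0.1858
−0.28·log₂(0.28) = 0.5142
Sum ≈ 2.5611 → 2.5611 bits.

2.5611 bits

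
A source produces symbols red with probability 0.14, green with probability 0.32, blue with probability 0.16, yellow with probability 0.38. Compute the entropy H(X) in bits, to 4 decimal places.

H = −Σ pᵢ log₂ pᵢ.
−0.14·log₂(0.14) = 0.3971
−0.32·log₂(0.32) = 0.5260
−0.16·log₂(0.16) = 0.4230
−0.38·log₂(0.38) = 0.5305
Sum ≈ 1.8766 → 1.8766 bits.

1.8766 bits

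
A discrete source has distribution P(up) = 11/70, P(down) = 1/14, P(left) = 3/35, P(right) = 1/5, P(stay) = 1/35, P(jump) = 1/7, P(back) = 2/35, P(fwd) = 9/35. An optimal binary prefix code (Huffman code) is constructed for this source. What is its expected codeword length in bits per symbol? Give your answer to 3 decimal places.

2.786 bits/symbol

Repeatedly combine the two least-probable nodes; the expected code length is the sum of the merged weights.
merge 1/35 + 2/35 → 3/35
merge 1/14 + 3/35 → 11/70
merge 3/35 + 1/7 → 8/35
merge 11/70 + 11/70 → 11/35
merge 1/5 + 8/35 → 3/7
merge 9/35 + 11/35 → 4/7
merge 3/7 + 4/7 → 1
L = 3/35 + 11/70 + 8/35 + 11/35 + 3/7 + 4/7 + 1 = 39/14 ≈ 2.786 bits/symbol.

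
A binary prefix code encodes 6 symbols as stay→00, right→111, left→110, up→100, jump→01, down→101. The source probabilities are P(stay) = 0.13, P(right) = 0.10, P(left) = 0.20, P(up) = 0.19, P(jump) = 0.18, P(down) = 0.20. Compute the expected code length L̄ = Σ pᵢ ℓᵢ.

L̄ = Σ pᵢ·ℓᵢ = 0.13·2 + 0.10·3 + 0.20·3 + 0.19·3 + 0.18·2 + 0.20·3 = 2.69 bits/symbol.

2.69 bits/symbol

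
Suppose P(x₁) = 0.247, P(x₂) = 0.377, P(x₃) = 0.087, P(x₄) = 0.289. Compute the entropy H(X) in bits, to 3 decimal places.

1.853 bits

H = −Σ pᵢ log₂ pᵢ.
−0.247·log₂(0.247) = 0.4983
−0.377·log₂(0.377) = 0.5306
−0.087·log₂(0.087) = 0.3065
−0.289·log₂(0.289) = 0.5176
Sum ≈ 1.8529 → 1.853 bits.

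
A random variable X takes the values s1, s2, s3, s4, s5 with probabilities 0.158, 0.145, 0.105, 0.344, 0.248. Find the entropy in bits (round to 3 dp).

2.194 bits

H = −Σ pᵢ log₂ pᵢ.
−0.158·log₂(0.158) = 0.4206
−0.145·log₂(0.145) = 0.4040
−0.105·log₂(0.105) = 0.3414
−0.344·log₂(0.344) = 0.5296
−0.248·log₂(0.248) = 0.4989
Sum ≈ 2.1944 → 2.194 bits.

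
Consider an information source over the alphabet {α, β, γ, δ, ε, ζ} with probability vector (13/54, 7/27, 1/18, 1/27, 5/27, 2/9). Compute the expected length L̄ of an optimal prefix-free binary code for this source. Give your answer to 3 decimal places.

Repeatedly combine the two least-probable nodes; the expected code length is the sum of the merged weights.
merge 1/27 + 1/18 → 5/54
merge 5/54 + 5/27 → 5/18
merge 2/9 + 13/54 → 25/54
merge 7/27 + 5/18 → 29/54
merge 25/54 + 29/54 → 1
L = 5/54 + 5/18 + 25/54 + 29/54 + 1 = 64/27 ≈ 2.370 bits/symbol.

2.370 bits/symbol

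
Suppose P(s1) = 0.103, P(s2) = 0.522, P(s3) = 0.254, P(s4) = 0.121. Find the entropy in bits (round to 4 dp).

H = −Σ pᵢ log₂ pᵢ.
−0.103·log₂(0.103) = 0.3378
−0.522·log₂(0.522) = 0.4896
−0.254·log₂(0.254) = 0.5022
−0.121·log₂(0.121) = 0.3687
Sum ≈ 1.6982 → 1.6982 bits.

1.6982 bits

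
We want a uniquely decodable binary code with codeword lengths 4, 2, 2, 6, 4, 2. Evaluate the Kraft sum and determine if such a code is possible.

With common denominator 2^6 = 64: Σ 2^(−ℓᵢ) = 4/64 + 16/64 + 16/64 + 1/64 + 4/64 + 16/64 = 57/64 = 0.890625.
Kraft's inequality requires Σ ≤ 1; here Σ = 0.890625 ≤ 1, so such a prefix code exists.

0.890625; yes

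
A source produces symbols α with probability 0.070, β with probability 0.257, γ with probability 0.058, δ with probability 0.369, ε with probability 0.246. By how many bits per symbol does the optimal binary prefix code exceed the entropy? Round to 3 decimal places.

0.089 bits

Entropy H = −Σ p log₂ p ≈ 2.0390 bits.
Huffman merges: 29/500+7/100→16/125; 16/125+123/500→187/500; 257/1000+369/1000→313/500; 187/500+313/500→1. L = 266/125 ≈ 2.1280.
L − H = 2.1280 − 2.0390 = 0.089 bits.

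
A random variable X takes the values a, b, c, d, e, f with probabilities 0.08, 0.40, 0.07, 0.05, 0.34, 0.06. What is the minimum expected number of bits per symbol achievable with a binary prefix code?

2.12 bits/symbol

Repeatedly combine the two least-probable nodes; the expected code length is the sum of the merged weights.
merge 1/20 + 3/50 → 11/100
merge 7/100 + 2/25 → 3/20
merge 11/100 + 3/20 → 13/50
merge 13/50 + 17/50 → 3/5
merge 2/5 + 3/5 → 1
L = 11/100 + 3/20 + 13/50 + 3/5 + 1 = 53/25 = 2.12 bits/symbol.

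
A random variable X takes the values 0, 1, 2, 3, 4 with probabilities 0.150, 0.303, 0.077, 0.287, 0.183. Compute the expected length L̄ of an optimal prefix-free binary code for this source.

Repeatedly combine the two least-probable nodes; the expected code length is the sum of the merged weights.
merge 77/1000 + 3/20 → 227/1000
merge 183/1000 + 227/1000 → 41/100
merge 287/1000 + 303/1000 → 59/100
merge 41/100 + 59/100 → 1
L = 227/1000 + 41/100 + 59/100 + 1 = 2227/1000 = 2.227 bits/symbol.

2.227 bits/symbol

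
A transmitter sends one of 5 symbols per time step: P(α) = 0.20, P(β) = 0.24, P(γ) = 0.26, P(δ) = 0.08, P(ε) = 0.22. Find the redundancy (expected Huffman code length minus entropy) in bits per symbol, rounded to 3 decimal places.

Entropy H = −Σ p log₂ p ≈ 2.2359 bits.
Huffman merges: 2/25+1/5→7/25; 11/50+6/25→23/50; 13/50+7/25→27/50; 23/50+27/50→1. L = 57/25 ≈ 2.2800.
L − H = 2.2800 − 2.2359 = 0.044 bits.

0.044 bits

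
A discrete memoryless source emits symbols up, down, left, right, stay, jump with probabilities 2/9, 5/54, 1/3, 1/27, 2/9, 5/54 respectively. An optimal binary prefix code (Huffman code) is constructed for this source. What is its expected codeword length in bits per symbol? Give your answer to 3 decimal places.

2.352 bits/symbol

Repeatedly combine the two least-probable nodes; the expected code length is the sum of the merged weights.
merge 1/27 + 5/54 → 7/54
merge 5/54 + 7/54 → 2/9
merge 2/9 + 2/9 → 4/9
merge 2/9 + 1/3 → 5/9
merge 4/9 + 5/9 → 1
L = 7/54 + 2/9 + 4/9 + 5/9 + 1 = 127/54 ≈ 2.352 bits/symbol.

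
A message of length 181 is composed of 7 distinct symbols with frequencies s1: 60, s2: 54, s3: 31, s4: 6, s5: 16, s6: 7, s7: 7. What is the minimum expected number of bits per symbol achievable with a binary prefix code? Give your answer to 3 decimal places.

2.381 bits/symbol

Probabilities are the counts divided by 181.
Repeatedly combine the two least-probable nodes; the expected code length is the sum of the merged weights.
merge 6/181 + 7/181 → 13/181
merge 7/181 + 13/181 → 20/181
merge 16/181 + 20/181 → 36/181
merge 31/181 + 36/181 → 67/181
merge 54/181 + 60/181 → 114/181
merge 67/181 + 114/181 → 1
L = 13/181 + 20/181 + 36/181 + 67/181 + 114/181 + 1 = 431/181 ≈ 2.381 bits/symbol.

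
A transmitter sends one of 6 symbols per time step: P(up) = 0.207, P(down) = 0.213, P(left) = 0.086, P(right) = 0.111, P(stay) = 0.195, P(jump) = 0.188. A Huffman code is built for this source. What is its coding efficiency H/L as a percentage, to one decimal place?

97.5%

Entropy H = −Σ p log₂ p ≈ 2.5152 bits.
Huffman merges: 43/500+111/1000→197/1000; 47/250+39/200→383/1000; 197/1000+207/1000→101/250; 213/1000+383/1000→149/250; 101/250+149/250→1. L = 129/50 ≈ 2.5800.
Efficiency = H/L = 2.5152/2.5800 = 97.5%.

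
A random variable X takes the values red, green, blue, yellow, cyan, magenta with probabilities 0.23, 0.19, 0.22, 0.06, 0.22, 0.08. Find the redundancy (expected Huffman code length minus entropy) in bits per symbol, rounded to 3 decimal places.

0.031 bits

Entropy H = −Σ p log₂ p ≈ 2.4391 bits.
Huffman merges: 3/50+2/25→7/50; 7/50+19/100→33/100; 11/50+11/50→11/25; 23/100+33/100→14/25; 11/25+14/25→1. L = 247/100 ≈ 2.4700.
L − H = 2.4700 − 2.4391 = 0.031 bits.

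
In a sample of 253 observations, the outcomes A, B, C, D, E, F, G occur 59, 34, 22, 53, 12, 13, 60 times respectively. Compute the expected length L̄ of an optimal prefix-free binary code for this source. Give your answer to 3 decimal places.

2.605 bits/symbol

Probabilities are the counts divided by 253.
Repeatedly combine the two least-probable nodes; the expected code length is the sum of the merged weights.
merge 12/253 + 13/253 → 25/253
merge 2/23 + 25/253 → 47/253
merge 34/253 + 47/253 → 81/253
merge 53/253 + 59/253 → 112/253
merge 60/253 + 81/253 → 141/253
merge 112/253 + 141/253 → 1
L = 25/253 + 47/253 + 81/253 + 112/253 + 141/253 + 1 = 659/253 ≈ 2.605 bits/symbol.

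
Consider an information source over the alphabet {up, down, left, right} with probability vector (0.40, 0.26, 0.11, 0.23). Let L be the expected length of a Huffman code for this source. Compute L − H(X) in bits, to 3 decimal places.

0.068 bits

Entropy H = −Σ p log₂ p ≈ 1.8720 bits.
Huffman merges: 11/100+23/100→17/50; 13/50+17/50→3/5; 2/5+3/5→1. L = 97/50 ≈ 1.9400.
L − H = 1.9400 − 1.8720 = 0.068 bits.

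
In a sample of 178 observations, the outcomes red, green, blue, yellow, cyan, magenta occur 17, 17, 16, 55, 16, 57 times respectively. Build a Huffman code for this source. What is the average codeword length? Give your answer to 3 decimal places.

Probabilities are the counts divided by 178.
Repeatedly combine the two least-probable nodes; the expected code length is the sum of the merged weights.
merge 8/89 + 8/89 → 16/89
merge 17/178 + 17/178 → 17/89
merge 16/89 + 17/89 → 33/89
merge 55/178 + 57/178 → 56/89
merge 33/89 + 56/89 → 1
L = 16/89 + 17/89 + 33/89 + 56/89 + 1 = 211/89 ≈ 2.371 bits/symbol.

2.371 bits/symbol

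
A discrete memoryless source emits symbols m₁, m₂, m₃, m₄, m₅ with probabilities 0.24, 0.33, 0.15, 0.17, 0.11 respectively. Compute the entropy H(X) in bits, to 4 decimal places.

2.2174 bits

H = −Σ pᵢ log₂ pᵢ.
−0.24·log₂(0.24) = 0.4941
−0.33·log₂(0.33) = 0.5278
−0.15·log₂(0.15) = 0.4105
−0.17·log₂(0.17) = 0.4346
−0.11·log₂(0.11) = 0.3503
Sum ≈ 2.2174 → 2.2174 bits.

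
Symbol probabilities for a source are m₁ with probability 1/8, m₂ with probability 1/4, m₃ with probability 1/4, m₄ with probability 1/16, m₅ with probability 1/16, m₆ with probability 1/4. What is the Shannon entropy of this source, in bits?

Each probability is a power of 1/2, so log₂(1/p) is an integer.
H = Σ p·log₂(1/p) = 1/8·3 + 1/4·2 + 1/4·2 + 1/16·4 + 1/16·4 + 1/4·2 = 2.375 bits.

2.375 bits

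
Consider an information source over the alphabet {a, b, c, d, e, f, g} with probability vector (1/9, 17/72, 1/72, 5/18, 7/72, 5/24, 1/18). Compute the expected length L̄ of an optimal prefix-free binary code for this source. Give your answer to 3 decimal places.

2.514 bits/symbol

Repeatedly combine the two least-probable nodes; the expected code length is the sum of the merged weights.
merge 1/72 + 1/18 → 5/72
merge 5/72 + 7/72 → 1/6
merge 1/9 + 1/6 → 5/18
merge 5/24 + 17/72 → 4/9
merge 5/18 + 5/18 → 5/9
merge 4/9 + 5/9 → 1
L = 5/72 + 1/6 + 5/18 + 4/9 + 5/9 + 1 = 181/72 ≈ 2.514 bits/symbol.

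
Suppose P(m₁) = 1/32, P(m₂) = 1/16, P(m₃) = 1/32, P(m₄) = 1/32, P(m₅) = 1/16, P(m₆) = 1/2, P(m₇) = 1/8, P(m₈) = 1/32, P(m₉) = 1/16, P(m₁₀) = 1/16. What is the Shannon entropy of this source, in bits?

2.5 bits

Each probability is a power of 1/2, so log₂(1/p) is an integer.
H = Σ p·log₂(1/p) = 1/32·5 + 1/16·4 + 1/32·5 + 1/32·5 + 1/16·4 + 1/2·1 + 1/8·3 + 1/32·5 + 1/16·4 + 1/16·4 = 2.5 bits.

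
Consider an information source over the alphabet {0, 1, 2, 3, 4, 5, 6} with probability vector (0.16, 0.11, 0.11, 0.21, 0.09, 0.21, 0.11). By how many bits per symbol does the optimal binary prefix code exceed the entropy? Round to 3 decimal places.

Entropy H = −Σ p log₂ p ≈ 2.7322 bits.
Huffman merges: 9/100+11/100→1/5; 11/100+11/100→11/50; 4/25+1/5→9/25; 21/100+21/100→21/50; 11/50+9/25→29/50; 21/50+29/50→1. L = 139/50 ≈ 2.7800.
L − H = 2.7800 − 2.7322 = 0.048 bits.

0.048 bits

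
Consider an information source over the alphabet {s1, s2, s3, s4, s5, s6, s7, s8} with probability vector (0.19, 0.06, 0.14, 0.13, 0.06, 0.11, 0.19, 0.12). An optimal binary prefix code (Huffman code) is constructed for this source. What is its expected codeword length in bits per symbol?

Repeatedly combine the two least-probable nodes; the expected code length is the sum of the merged weights.
merge 3/50 + 3/50 → 3/25
merge 11/100 + 3/25 → 23/100
merge 3/25 + 13/100 → 1/4
merge 7/50 + 19/100 → 33/100
merge 19/100 + 23/100 → 21/50
merge 1/4 + 33/100 → 29/50
merge 21/50 + 29/50 → 1
L = 3/25 + 23/100 + 1/4 + 33/100 + 21/50 + 29/50 + 1 = 293/100 = 2.93 bits/symbol.

2.93 bits/symbol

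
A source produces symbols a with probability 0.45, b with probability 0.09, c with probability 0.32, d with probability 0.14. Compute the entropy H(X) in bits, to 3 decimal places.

1.754 bits

H = −Σ pᵢ log₂ pᵢ.
−0.45·log₂(0.45) = 0.5184
−0.09·log₂(0.09) = 0.3127
−0.32·log₂(0.32) = 0.5260
−0.14·log₂(0.14) = 0.3971
Sum ≈ 1.7542 → 1.754 bits.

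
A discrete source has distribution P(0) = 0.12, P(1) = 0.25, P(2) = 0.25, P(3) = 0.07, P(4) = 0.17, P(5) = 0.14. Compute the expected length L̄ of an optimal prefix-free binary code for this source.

Repeatedly combine the two least-probable nodes; the expected code length is the sum of the merged weights.
merge 7/100 + 3/25 → 19/100
merge 7/50 + 17/100 → 31/100
merge 19/100 + 1/4 → 11/25
merge 1/4 + 31/100 → 14/25
merge 11/25 + 14/25 → 1
L = 19/100 + 31/100 + 11/25 + 14/25 + 1 = 5/2 = 2.5 bits/symbol.

2.5 bits/symbol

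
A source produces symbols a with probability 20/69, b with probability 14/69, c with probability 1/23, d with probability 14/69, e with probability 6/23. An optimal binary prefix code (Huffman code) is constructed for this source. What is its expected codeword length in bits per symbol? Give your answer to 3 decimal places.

2.246 bits/symbol

Repeatedly combine the two least-probable nodes; the expected code length is the sum of the merged weights.
merge 1/23 + 14/69 → 17/69
merge 14/69 + 17/69 → 31/69
merge 6/23 + 20/69 → 38/69
merge 31/69 + 38/69 → 1
L = 17/69 + 31/69 + 38/69 + 1 = 155/69 ≈ 2.246 bits/symbol.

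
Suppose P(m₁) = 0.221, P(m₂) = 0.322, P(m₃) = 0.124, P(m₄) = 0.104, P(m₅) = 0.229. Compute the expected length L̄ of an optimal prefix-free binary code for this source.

2.228 bits/symbol

Repeatedly combine the two least-probable nodes; the expected code length is the sum of the merged weights.
merge 13/125 + 31/250 → 57/250
merge 221/1000 + 57/250 → 449/1000
merge 229/1000 + 161/500 → 551/1000
merge 449/1000 + 551/1000 → 1
L = 57/250 + 449/1000 + 551/1000 + 1 = 557/250 = 2.228 bits/symbol.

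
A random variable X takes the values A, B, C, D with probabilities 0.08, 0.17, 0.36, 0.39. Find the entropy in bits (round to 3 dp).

H = −Σ pᵢ log₂ pᵢ.
−0.08·log₂(0.08) = 0.2915
−0.17·log₂(0.17) = 0.4346
−0.36·log₂(0.36) = 0.5306
−0.39·log₂(0.39) = 0.5298
Sum ≈ 1.7865 → 1.787 bits.

1.787 bits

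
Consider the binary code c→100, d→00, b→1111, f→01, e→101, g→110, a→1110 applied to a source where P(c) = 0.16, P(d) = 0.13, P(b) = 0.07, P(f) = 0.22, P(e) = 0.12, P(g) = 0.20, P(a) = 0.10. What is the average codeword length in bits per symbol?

2.82 bits/symbol

L̄ = Σ pᵢ·ℓᵢ = 0.16·3 + 0.13·2 + 0.07·4 + 0.22·2 + 0.12·3 + 0.20·3 + 0.10·4 = 2.82 bits/symbol.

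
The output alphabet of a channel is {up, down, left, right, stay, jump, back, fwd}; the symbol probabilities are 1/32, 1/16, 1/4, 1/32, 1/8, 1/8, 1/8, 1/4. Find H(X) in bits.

Each probability is a power of 1/2, so log₂(1/p) is an integer.
H = Σ p·log₂(1/p) = 1/32·5 + 1/16·4 + 1/4·2 + 1/32·5 + 1/8·3 + 1/8·3 + 1/8·3 + 1/4·2 = 2.6875 bits.

2.6875 bits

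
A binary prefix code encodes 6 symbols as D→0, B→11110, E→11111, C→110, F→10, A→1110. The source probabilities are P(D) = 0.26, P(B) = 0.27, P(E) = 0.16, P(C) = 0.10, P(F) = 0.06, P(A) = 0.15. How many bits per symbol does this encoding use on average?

3.43 bits/symbol

L̄ = Σ pᵢ·ℓᵢ = 0.26·1 + 0.27·5 + 0.16·5 + 0.10·3 + 0.06·2 + 0.15·4 = 3.43 bits/symbol.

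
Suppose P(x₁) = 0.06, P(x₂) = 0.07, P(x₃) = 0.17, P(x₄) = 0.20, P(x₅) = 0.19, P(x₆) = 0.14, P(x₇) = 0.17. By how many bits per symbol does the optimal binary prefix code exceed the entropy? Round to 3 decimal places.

Entropy H = −Σ p log₂ p ≈ 2.6980 bits.
Huffman merges: 3/50+7/100→13/100; 13/100+7/50→27/100; 17/100+17/100→17/50; 19/100+1/5→39/100; 27/100+17/50→61/100; 39/100+61/100→1. L = 137/50 ≈ 2.7400.
L − H = 2.7400 − 2.6980 = 0.042 bits.

0.042 bits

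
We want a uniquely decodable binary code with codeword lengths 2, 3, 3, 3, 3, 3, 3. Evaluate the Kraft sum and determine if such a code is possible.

With common denominator 2^3 = 8: Σ 2^(−ℓᵢ) = 2/8 + 1/8 + 1/8 + 1/8 + 1/8 + 1/8 + 1/8 = 8/8 = 1.
Kraft's inequality requires Σ ≤ 1; here Σ = 1 ≤ 1, so such a prefix code exists.

1; yes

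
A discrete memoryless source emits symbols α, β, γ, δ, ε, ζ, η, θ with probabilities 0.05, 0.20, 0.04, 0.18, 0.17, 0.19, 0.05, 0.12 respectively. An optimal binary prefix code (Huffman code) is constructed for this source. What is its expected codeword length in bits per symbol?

2.84 bits/symbol

Repeatedly combine the two least-probable nodes; the expected code length is the sum of the merged weights.
merge 1/25 + 1/20 → 9/100
merge 1/20 + 9/100 → 7/50
merge 3/25 + 7/50 → 13/50
merge 17/100 + 9/50 → 7/20
merge 19/100 + 1/5 → 39/100
merge 13/50 + 7/20 → 61/100
merge 39/100 + 61/100 → 1
L = 9/100 + 7/50 + 13/50 + 7/20 + 39/100 + 61/100 + 1 = 71/25 = 2.84 bits/symbol.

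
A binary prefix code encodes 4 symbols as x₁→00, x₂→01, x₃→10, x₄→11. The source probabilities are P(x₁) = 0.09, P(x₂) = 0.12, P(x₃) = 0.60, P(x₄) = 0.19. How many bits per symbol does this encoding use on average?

2 bits/symbol

L̄ = Σ pᵢ·ℓᵢ = 0.09·2 + 0.12·2 + 0.60·2 + 0.19·2 = 2 bits/symbol.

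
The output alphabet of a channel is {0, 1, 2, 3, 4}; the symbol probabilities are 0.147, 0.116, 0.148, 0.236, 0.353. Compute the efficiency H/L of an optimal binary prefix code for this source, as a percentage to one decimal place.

Entropy H = −Σ p log₂ p ≈ 2.1970 bits.
Huffman merges: 29/250+147/1000→263/1000; 37/250+59/250→48/125; 263/1000+353/1000→77/125; 48/125+77/125→1. L = 2263/1000 ≈ 2.2630.
Efficiency = H/L = 2.1970/2.2630 = 97.1%.

97.1%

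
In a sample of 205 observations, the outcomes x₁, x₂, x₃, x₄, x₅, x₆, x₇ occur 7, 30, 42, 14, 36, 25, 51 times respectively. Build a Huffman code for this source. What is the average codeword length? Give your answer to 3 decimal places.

Probabilities are the counts divided by 205.
Repeatedly combine the two least-probable nodes; the expected code length is the sum of the merged weights.
merge 7/205 + 14/205 → 21/205
merge 21/205 + 5/41 → 46/205
merge 6/41 + 36/205 → 66/205
merge 42/205 + 46/205 → 88/205
merge 51/205 + 66/205 → 117/205
merge 88/205 + 117/205 → 1
L = 21/205 + 46/205 + 66/205 + 88/205 + 117/205 + 1 = 543/205 ≈ 2.649 bits/symbol.

2.649 bits/symbol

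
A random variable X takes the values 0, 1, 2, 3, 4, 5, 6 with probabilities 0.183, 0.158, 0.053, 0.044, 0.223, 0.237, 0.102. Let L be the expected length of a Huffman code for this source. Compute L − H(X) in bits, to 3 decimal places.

Entropy H = −Σ p log₂ p ≈ 2.6028 bits.
Huffman merges: 11/250+53/1000→97/1000; 97/1000+51/500→199/1000; 79/500+183/1000→341/1000; 199/1000+223/1000→211/500; 237/1000+341/1000→289/500; 211/500+289/500→1. L = 2637/1000 ≈ 2.6370.
L − H = 2.6370 − 2.6028 = 0.034 bits.

0.034 bits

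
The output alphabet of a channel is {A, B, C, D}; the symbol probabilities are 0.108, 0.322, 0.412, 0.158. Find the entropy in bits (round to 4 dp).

H = −Σ pᵢ log₂ pᵢ.
−0.108·log₂(0.108) = 0.3468
−0.322·log₂(0.322) = 0.5264
−0.412·log₂(0.412) = 0.5271
−0.158·log₂(0.158) = 0.4206
Sum ≈ 1.8209 → 1.8209 bits.

1.8209 bits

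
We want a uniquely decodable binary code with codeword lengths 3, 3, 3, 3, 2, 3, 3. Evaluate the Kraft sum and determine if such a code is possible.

With common denominator 2^3 = 8: Σ 2^(−ℓᵢ) = 1/8 + 1/8 + 1/8 + 1/8 + 2/8 + 1/8 + 1/8 = 8/8 = 1.
Kraft's inequality requires Σ ≤ 1; here Σ = 1 ≤ 1, so such a prefix code exists.

1; yes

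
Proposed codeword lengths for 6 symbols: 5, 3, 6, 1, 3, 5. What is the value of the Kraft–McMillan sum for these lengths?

With common denominator 2^6 = 64: Σ 2^(−ℓᵢ) = 2/64 + 8/64 + 1/64 + 32/64 + 8/64 + 2/64 = 53/64 = 0.828125.

0.828125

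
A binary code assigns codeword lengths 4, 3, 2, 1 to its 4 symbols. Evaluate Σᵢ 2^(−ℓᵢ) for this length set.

With common denominator 2^4 = 16: Σ 2^(−ℓᵢ) = 1/16 + 2/16 + 4/16 + 8/16 = 15/16 = 0.9375.

0.9375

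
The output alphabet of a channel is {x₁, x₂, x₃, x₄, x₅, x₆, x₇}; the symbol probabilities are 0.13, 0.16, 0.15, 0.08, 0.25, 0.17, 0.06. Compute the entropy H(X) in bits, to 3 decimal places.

H = −Σ pᵢ log₂ pᵢ.
−0.13·log₂(0.13) = 0.3826
−0.16·log₂(0.16) = 0.4230
−0.15·log₂(0.15) = 0.4105
−0.08·log₂(0.08) = 0.2915
−0.25·log₂(0.25) = 0.5000
−0.17·log₂(0.17) = 0.4346
−0.06·log₂(0.06) = 0.2435
Sum ≈ 2.6858 → 2.686 bits.

2.686 bits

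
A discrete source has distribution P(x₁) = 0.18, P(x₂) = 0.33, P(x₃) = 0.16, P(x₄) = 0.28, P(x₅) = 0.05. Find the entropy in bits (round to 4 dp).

2.1265 bits

H = −Σ pᵢ log₂ pᵢ.
−0.18·log₂(0.18) = 0.4453
−0.33·log₂(0.33) = 0.5278
−0.16·log₂(0.16) = 0.4230
−0.28·log₂(0.28) = 0.5142
−0.05·log₂(0.05) = 0.2161
Sum ≈ 2.1265 → 2.1265 bits.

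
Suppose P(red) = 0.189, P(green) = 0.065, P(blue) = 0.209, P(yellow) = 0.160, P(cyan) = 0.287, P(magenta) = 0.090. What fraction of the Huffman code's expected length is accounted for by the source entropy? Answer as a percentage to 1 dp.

98.6%

Entropy H = −Σ p log₂ p ≈ 2.4351 bits.
Huffman merges: 13/200+9/100→31/200; 31/200+4/25→63/200; 189/1000+209/1000→199/500; 287/1000+63/200→301/500; 199/500+301/500→1. L = 247/100 ≈ 2.4700.
Efficiency = H/L = 2.4351/2.4700 = 98.6%.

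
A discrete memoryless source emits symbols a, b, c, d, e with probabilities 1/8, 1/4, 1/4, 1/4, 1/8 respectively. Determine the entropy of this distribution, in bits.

2.25 bits

Each probability is a power of 1/2, so log₂(1/p) is an integer.
H = Σ p·log₂(1/p) = 1/8·3 + 1/4·2 + 1/4·2 + 1/4·2 + 1/8·3 = 2.25 bits.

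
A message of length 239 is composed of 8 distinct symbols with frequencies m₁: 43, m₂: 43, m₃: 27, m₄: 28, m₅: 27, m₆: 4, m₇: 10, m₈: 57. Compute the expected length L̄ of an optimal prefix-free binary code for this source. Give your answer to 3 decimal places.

Probabilities are the counts divided by 239.
Repeatedly combine the two least-probable nodes; the expected code length is the sum of the merged weights.
merge 4/239 + 10/239 → 14/239
merge 14/239 + 27/239 → 41/239
merge 27/239 + 28/239 → 55/239
merge 41/239 + 43/239 → 84/239
merge 43/239 + 55/239 → 98/239
merge 57/239 + 84/239 → 141/239
merge 98/239 + 141/239 → 1
L = 14/239 + 41/239 + 55/239 + 84/239 + 98/239 + 141/239 + 1 = 672/239 ≈ 2.812 bits/symbol.

2.812 bits/symbol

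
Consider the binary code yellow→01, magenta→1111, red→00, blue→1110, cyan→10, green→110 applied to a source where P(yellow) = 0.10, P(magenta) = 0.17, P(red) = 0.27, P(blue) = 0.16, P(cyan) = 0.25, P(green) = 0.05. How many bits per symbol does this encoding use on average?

L̄ = Σ pᵢ·ℓᵢ = 0.10·2 + 0.17·4 + 0.27·2 + 0.16·4 + 0.25·2 + 0.05·3 = 2.71 bits/symbol.

2.71 bits/symbol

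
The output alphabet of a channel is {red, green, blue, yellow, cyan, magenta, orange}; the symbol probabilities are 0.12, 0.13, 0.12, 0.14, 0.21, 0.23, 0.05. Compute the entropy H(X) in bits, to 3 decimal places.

2.690 bits

H = −Σ pᵢ log₂ pᵢ.
−0.12·log₂(0.12) = 0.3671
−0.13·log₂(0.13) = 0.3826
−0.12·log₂(0.12) = 0.3671
−0.14·log₂(0.14) = 0.3971
−0.21·log₂(0.21) = 0.4728
−0.23·log₂(0.23) = 0.4877
−0.05·log₂(0.05) = 0.2161
Sum ≈ 2.6905 → 2.690 bits.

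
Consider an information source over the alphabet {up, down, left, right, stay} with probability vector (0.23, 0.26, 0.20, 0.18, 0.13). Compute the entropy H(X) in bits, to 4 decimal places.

H = −Σ pᵢ log₂ pᵢ.
−0.23·log₂(0.23) = 0.4877
−0.26·log₂(0.26) = 0.5053
−0.20·log₂(0.20) = 0.4644
−0.18·log₂(0.18) = 0.4453
−0.13·log₂(0.13) = 0.3826
Sum ≈ 2.2853 → 2.2853 bits.

2.2853 bits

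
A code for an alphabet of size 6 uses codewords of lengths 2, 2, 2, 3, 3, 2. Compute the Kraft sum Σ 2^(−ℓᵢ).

1.25

With common denominator 2^3 = 8: Σ 2^(−ℓᵢ) = 2/8 + 2/8 + 2/8 + 1/8 + 1/8 + 2/8 = 10/8 = 1.25.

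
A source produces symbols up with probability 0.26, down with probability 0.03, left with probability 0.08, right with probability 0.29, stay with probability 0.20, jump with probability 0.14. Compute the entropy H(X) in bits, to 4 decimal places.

H = −Σ pᵢ log₂ pᵢ.
−0.26·log₂(0.26) = 0.5053
−0.03·log₂(0.03) = 0.1518
−0.08·log₂(0.08) = 0.2915
−0.29·log₂(0.29) = 0.5179
−0.20·log₂(0.20) = 0.4644
−0.14·log₂(0.14) = 0.3971
Sum ≈ 2.3280 → 2.3280 bits.

2.3280 bits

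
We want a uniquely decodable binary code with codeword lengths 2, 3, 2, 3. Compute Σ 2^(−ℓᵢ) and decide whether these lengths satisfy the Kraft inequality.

With common denominator 2^3 = 8: Σ 2^(−ℓᵢ) = 2/8 + 1/8 + 2/8 + 1/8 = 6/8 = 0.75.
Kraft's inequality requires Σ ≤ 1; here Σ = 0.75 ≤ 1, so such a prefix code exists.

0.75; yes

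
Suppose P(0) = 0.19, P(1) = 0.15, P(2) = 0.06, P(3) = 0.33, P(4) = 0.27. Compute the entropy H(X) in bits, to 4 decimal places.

H = −Σ pᵢ log₂ pᵢ.
−0.19·log₂(0.19) = 0.4552
−0.15·log₂(0.15) = 0.4105
−0.06·log₂(0.06) = 0.2435
−0.33·log₂(0.33) = 0.5278
−0.27·log₂(0.27) = 0.5100
Sum ≈ 2.1471 → 2.1471 bits.

2.1471 bits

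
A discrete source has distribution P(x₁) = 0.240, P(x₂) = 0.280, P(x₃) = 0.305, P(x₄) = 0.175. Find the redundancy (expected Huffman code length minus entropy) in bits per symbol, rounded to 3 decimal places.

0.029 bits

Entropy H = −Σ p log₂ p ≈ 1.9709 bits.
Huffman merges: 7/40+6/25→83/200; 7/25+61/200→117/200; 83/200+117/200→1. L = 2 ≈ 2.0000.
L − H = 2.0000 − 1.9709 = 0.029 bits.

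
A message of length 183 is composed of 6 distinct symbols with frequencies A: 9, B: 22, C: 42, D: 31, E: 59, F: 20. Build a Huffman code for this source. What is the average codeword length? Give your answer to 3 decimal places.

Probabilities are the counts divided by 183.
Repeatedly combine the two least-probable nodes; the expected code length is the sum of the merged weights.
merge 3/61 + 20/183 → 29/183
merge 22/183 + 29/183 → 17/61
merge 31/183 + 14/61 → 73/183
merge 17/61 + 59/183 → 110/183
merge 73/183 + 110/183 → 1
L = 29/183 + 17/61 + 73/183 + 110/183 + 1 = 446/183 ≈ 2.437 bits/symbol.

2.437 bits/symbol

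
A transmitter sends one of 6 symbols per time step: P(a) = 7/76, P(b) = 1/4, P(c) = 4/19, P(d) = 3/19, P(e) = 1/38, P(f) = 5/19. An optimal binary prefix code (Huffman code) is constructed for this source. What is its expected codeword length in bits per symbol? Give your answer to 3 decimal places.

2.395 bits/symbol

Repeatedly combine the two least-probable nodes; the expected code length is the sum of the merged weights.
merge 1/38 + 7/76 → 9/76
merge 9/76 + 3/19 → 21/76
merge 4/19 + 1/4 → 35/76
merge 5/19 + 21/76 → 41/76
merge 35/76 + 41/76 → 1
L = 9/76 + 21/76 + 35/76 + 41/76 + 1 = 91/38 ≈ 2.395 bits/symbol.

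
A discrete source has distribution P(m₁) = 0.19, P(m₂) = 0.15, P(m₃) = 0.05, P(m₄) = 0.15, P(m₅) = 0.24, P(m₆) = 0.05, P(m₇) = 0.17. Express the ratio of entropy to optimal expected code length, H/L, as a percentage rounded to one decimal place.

Entropy H = −Σ p log₂ p ≈ 2.6372 bits.
Huffman merges: 1/20+1/20→1/10; 1/10+3/20→1/4; 3/20+17/100→8/25; 19/100+6/25→43/100; 1/4+8/25→57/100; 43/100+57/100→1. L = 267/100 ≈ 2.6700.
Efficiency = H/L = 2.6372/2.6700 = 98.8%.

98.8%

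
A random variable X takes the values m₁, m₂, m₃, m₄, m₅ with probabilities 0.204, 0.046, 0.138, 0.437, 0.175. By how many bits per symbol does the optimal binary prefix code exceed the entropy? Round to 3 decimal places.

Entropy H = −Σ p log₂ p ≈ 2.0284 bits.
Huffman merges: 23/500+69/500→23/125; 7/40+23/125→359/1000; 51/250+359/1000→563/1000; 437/1000+563/1000→1. L = 1053/500 ≈ 2.1060.
L − H = 2.1060 − 2.0284 = 0.078 bits.

0.078 bits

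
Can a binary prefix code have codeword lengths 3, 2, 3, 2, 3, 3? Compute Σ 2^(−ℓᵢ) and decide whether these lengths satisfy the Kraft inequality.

1; yes

With common denominator 2^3 = 8: Σ 2^(−ℓᵢ) = 1/8 + 2/8 + 1/8 + 2/8 + 1/8 + 1/8 = 8/8 = 1.
Kraft's inequality requires Σ ≤ 1; here Σ = 1 ≤ 1, so such a prefix code exists.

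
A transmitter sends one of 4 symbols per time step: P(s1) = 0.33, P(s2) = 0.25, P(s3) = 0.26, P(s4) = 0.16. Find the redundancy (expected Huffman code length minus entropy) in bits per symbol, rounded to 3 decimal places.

0.044 bits

Entropy H = −Σ p log₂ p ≈ 1.9561 bits.
Huffman merges: 4/25+1/4→41/100; 13/50+33/100→59/100; 41/100+59/100→1. L = 2 ≈ 2.0000.
L − H = 2.0000 − 1.9561 = 0.044 bits.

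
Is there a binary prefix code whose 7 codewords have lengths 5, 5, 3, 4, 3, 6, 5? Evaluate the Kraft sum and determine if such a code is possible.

0.421875; yes

With common denominator 2^6 = 64: Σ 2^(−ℓᵢ) = 2/64 + 2/64 + 8/64 + 4/64 + 8/64 + 1/64 + 2/64 = 27/64 = 0.421875.
Kraft's inequality requires Σ ≤ 1; here Σ = 0.421875 ≤ 1, so such a prefix code exists.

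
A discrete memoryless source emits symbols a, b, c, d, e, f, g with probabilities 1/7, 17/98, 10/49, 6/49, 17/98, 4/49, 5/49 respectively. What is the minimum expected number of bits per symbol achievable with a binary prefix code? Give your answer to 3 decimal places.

Repeatedly combine the two least-probable nodes; the expected code length is the sum of the merged weights.
merge 4/49 + 5/49 → 9/49
merge 6/49 + 1/7 → 13/49
merge 17/98 + 17/98 → 17/49
merge 9/49 + 10/49 → 19/49
merge 13/49 + 17/49 → 30/49
merge 19/49 + 30/49 → 1
L = 9/49 + 13/49 + 17/49 + 19/49 + 30/49 + 1 = 137/49 ≈ 2.796 bits/symbol.

2.796 bits/symbol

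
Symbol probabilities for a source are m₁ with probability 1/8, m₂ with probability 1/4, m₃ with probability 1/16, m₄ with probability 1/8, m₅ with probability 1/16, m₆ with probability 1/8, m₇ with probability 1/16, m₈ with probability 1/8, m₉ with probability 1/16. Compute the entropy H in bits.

Each probability is a power of 1/2, so log₂(1/p) is an integer.
H = Σ p·log₂(1/p) = 1/8·3 + 1/4·2 + 1/16·4 + 1/8·3 + 1/16·4 + 1/8·3 + 1/16·4 + 1/8·3 + 1/16·4 = 3 bits.

3 bits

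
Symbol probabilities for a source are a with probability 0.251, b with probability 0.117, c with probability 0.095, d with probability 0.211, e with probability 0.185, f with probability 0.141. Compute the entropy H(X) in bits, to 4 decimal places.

H = −Σ pᵢ log₂ pᵢ.
−0.251·log₂(0.251) = 0.5006
−0.117·log₂(0.117) = 0.3622
−0.095·log₂(0.095) = 0.3226
−0.211·log₂(0.211) = 0.4736
−0.185·log₂(0.185) = 0.4504
−0.141·log₂(0.141) = 0.3985
Sum ≈ 2.5078 → 2.5078 bits.

2.5078 bits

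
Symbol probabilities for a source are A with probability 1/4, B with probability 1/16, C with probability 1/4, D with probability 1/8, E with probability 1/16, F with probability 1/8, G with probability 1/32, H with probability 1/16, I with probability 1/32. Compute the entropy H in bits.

2.8125 bits

Each probability is a power of 1/2, so log₂(1/p) is an integer.
H = Σ p·log₂(1/p) = 1/4·2 + 1/16·4 + 1/4·2 + 1/8·3 + 1/16·4 + 1/8·3 + 1/32·5 + 1/16·4 + 1/32·5 = 2.8125 bits.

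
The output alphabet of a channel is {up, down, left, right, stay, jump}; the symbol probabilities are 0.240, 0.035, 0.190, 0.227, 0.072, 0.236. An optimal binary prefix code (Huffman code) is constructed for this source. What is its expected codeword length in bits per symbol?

2.404 bits/symbol

Repeatedly combine the two least-probable nodes; the expected code length is the sum of the merged weights.
merge 7/200 + 9/125 → 107/1000
merge 107/1000 + 19/100 → 297/1000
merge 227/1000 + 59/250 → 463/1000
merge 6/25 + 297/1000 → 537/1000
merge 463/1000 + 537/1000 → 1
L = 107/1000 + 297/1000 + 463/1000 + 537/1000 + 1 = 601/250 = 2.404 bits/symbol.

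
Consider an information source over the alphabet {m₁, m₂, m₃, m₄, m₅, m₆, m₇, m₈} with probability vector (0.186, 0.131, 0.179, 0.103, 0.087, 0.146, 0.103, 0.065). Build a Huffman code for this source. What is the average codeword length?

Repeatedly combine the two least-probable nodes; the expected code length is the sum of the merged weights.
merge 13/200 + 87/1000 → 19/125
merge 103/1000 + 103/1000 → 103/500
merge 131/1000 + 73/500 → 277/1000
merge 19/125 + 179/1000 → 331/1000
merge 93/500 + 103/500 → 49/125
merge 277/1000 + 331/1000 → 76/125
merge 49/125 + 76/125 → 1
L = 19/125 + 103/500 + 277/1000 + 331/1000 + 49/125 + 76/125 + 1 = 1483/500 = 2.966 bits/symbol.

2.966 bits/symbol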